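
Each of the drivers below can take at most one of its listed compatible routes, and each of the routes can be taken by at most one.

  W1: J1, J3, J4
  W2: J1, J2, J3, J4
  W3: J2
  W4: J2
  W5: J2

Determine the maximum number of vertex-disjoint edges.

Unit-capacity flow: source→left, listed edges, right→sink; max matching = max flow.
Augmenting path W1→J1 (+1); matched 1.
Augmenting path W2→J2 (+1); matched 2.
Augmenting path W3→J2→W2→J3 (+1); matched 3.
No augmenting path remains; maximum matching = 3.
König certificate: {W1, W2, J2} is a vertex cover of size 3 (every listed pair touches it), so no matching can be larger.

3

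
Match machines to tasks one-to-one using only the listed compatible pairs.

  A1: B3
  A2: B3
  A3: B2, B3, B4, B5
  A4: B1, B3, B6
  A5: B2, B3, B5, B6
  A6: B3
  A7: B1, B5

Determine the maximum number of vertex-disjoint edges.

5

Unit-capacity flow: source→left, listed edges, right→sink; max matching = max flow.
Augmenting path A1→B3 (+1); matched 1.
Augmenting path A3→B2 (+1); matched 2.
Augmenting path A4→B1 (+1); matched 3.
Augmenting path A5→B5 (+1); matched 4.
Augmenting path A7→B1→A4→B6 (+1); matched 5.
No augmenting path remains; maximum matching = 5.
König certificate: {A3, A4, A5, A7, B3} is a vertex cover of size 5 (every listed pair touches it), so no matching can be larger.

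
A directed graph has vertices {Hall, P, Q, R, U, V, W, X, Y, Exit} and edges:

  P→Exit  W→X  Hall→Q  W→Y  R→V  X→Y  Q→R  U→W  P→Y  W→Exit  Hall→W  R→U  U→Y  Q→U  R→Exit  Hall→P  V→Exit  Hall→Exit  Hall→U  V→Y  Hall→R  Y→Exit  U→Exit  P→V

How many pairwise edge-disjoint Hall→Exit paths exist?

6

Assign every edge capacity 1; by Menger, the answer equals the max flow.
Path Hall→Exit (+1); total 1.
Path Hall→P→Exit (+1); total 2.
Path Hall→R→Exit (+1); total 3.
Path Hall→U→Exit (+1); total 4.
Path Hall→W→Exit (+1); total 5.
Path Hall→Q→R→V→Exit (+1); total 6.
No residual Hall→Exit path; max flow = 6.
Certifying cut of size 6: {Hall→Exit, Hall→P, Hall→Q, Hall→R, Hall→U, Hall→W}.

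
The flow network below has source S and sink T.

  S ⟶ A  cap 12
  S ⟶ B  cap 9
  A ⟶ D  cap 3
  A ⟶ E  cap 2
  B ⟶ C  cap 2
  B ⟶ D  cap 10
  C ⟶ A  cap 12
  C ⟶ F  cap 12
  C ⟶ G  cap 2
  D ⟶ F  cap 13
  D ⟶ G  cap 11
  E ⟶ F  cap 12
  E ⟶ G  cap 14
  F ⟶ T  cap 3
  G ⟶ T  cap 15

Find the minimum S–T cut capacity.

Augment S→A→D→F→T: bottleneck 3, flow now 3.
Augment S→A→E→G→T: bottleneck 2, flow now 5.
Augment S→B→C→G→T: bottleneck 2, flow now 7.
Augment S→B→D→G→T: bottleneck 7, flow now 14.
No augmenting path remains; maximum flow = 14.
By max-flow min-cut, the minimum cut capacity equals the max flow.
In the residual graph, reachable from S: {S, A}.
Min-cut edges: S→B (9), A→D (3), A→E (2); capacity 9 + 3 + 2 = 14.

14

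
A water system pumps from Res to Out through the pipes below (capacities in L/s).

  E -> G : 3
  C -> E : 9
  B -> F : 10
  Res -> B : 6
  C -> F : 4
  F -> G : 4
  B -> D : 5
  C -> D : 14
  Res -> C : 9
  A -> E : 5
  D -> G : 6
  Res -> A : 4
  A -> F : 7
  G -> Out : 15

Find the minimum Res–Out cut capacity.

13

Augment Res→A→E→G→Out: bottleneck 3, flow now 3.
Augment Res→A→F→G→Out: bottleneck 1, flow now 4.
Augment Res→B→D→G→Out: bottleneck 5, flow now 9.
Augment Res→B→F→G→Out: bottleneck 1, flow now 10.
Augment Res→C→D→G→Out: bottleneck 1, flow now 11.
Augment Res→C→F→G→Out: bottleneck 2, flow now 13.
No augmenting path remains; maximum flow = 13.
By max-flow min-cut, the minimum cut capacity equals the max flow.
In the residual graph, reachable from Res: {Res, A, B, C, D, E, F}.
Min-cut edges: D→G (6), E→G (3), F→G (4); capacity 6 + 3 + 4 = 13.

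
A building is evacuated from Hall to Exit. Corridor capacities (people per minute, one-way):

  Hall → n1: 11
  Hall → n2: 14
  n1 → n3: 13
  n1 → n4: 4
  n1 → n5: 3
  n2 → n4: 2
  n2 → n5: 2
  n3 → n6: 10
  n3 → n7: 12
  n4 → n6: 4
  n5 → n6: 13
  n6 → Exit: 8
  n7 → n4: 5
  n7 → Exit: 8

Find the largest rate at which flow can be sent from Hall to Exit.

Augment Hall→n1→n3→n6→Exit: bottleneck 8, flow now 8.
Augment Hall→n1→n3→n7→Exit: bottleneck 3, flow now 11.
Augment Hall→n2→n4→n6→n3→n7→Exit: bottleneck 2, flow now 13. (uses reverse residual edge)
Augment Hall→n2→n5→n6→n3→n7→Exit: bottleneck 2, flow now 15. (uses reverse residual edge)
No augmenting path remains; maximum flow = 15.
In the residual graph, reachable from Hall: {Hall, n2}.
Min-cut edges: Hall→n1 (11), n2→n4 (2), n2→n5 (2); capacity 11 + 2 + 2 = 15.
This cut is saturated, so no flow can exceed 15.

15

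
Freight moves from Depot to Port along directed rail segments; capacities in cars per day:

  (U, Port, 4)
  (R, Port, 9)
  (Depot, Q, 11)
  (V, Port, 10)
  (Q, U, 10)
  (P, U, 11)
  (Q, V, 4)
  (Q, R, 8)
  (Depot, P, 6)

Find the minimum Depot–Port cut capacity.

15

Augment Depot→P→U→Port: bottleneck 4, flow now 4.
Augment Depot→Q→R→Port: bottleneck 8, flow now 12.
Augment Depot→Q→V→Port: bottleneck 3, flow now 15.
No augmenting path remains; maximum flow = 15.
By max-flow min-cut, the minimum cut capacity equals the max flow.
In the residual graph, reachable from Depot: {Depot, P, U}.
Min-cut edges: Depot→Q (11), U→Port (4); capacity 11 + 4 = 15.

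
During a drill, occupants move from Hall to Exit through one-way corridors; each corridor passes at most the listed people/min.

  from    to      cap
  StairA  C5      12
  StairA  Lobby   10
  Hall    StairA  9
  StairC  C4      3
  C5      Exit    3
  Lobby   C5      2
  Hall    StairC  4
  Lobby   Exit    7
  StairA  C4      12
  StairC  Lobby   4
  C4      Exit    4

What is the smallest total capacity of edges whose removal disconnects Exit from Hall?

Augment Hall→StairA→Lobby→Exit: bottleneck 7, flow now 7.
Augment Hall→StairA→C5→Exit: bottleneck 2, flow now 9.
Augment Hall→StairC→C4→Exit: bottleneck 3, flow now 12.
Augment Hall→StairC→Lobby→C5→Exit: bottleneck 1, flow now 13.
No augmenting path remains; maximum flow = 13.
By max-flow min-cut, the minimum cut capacity equals the max flow.
In the residual graph, reachable from Hall: {Hall}.
Min-cut edges: Hall→StairA (9), Hall→StairC (4); capacity 9 + 4 = 13.

13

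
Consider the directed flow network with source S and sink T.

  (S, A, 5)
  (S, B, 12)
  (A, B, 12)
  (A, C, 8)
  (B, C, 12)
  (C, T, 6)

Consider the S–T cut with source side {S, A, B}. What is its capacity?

20

Edges leaving {S, A, B}: A→C (8), B→C (12).
Cut capacity = 8 + 12 = 20.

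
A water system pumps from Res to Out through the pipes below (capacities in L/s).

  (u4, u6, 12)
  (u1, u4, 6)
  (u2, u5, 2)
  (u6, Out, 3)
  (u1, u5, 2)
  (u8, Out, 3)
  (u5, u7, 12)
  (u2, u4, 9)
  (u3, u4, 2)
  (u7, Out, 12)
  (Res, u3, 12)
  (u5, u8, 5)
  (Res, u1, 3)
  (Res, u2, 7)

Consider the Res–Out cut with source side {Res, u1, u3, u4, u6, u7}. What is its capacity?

24

Edges leaving {Res, u1, u3, u4, u6, u7}: Res→u2 (7), u1→u5 (2), u6→Out (3), u7→Out (12).
Cut capacity = 7 + 2 + 3 + 12 = 24.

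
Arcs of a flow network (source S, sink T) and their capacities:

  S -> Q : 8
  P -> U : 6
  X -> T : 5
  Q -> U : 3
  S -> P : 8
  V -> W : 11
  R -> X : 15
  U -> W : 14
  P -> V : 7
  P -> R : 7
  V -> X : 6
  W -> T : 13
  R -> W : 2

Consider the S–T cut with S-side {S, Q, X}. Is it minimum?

No — its capacity is 16, but the minimum cut has capacity 11.

Given cut capacity: 8 + 3 + 5 = 16.
Augment S→P→R→W→T: bottleneck 2, flow now 2.
Augment S→P→R→X→T: bottleneck 5, flow now 7.
Augment S→P→U→W→T: bottleneck 1, flow now 8.
Augment S→Q→U→W→T: bottleneck 3, flow now 11.
No augmenting path remains; maximum flow = 11.
In the residual graph, reachable from S: {S, Q}.
Min-cut edges: S→P (8), Q→U (3); capacity 8 + 3 = 11.
Cut capacity 16 exceeds the max flow 11, so it is not minimum.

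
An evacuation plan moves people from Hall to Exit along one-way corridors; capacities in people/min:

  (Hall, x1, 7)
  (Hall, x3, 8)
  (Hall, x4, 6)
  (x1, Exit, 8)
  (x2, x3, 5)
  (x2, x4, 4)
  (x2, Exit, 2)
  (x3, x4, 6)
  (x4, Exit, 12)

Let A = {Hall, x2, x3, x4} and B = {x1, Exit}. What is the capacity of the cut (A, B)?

21

Edges leaving {Hall, x2, x3, x4}: Hall→x1 (7), x2→Exit (2), x4→Exit (12).
Cut capacity = 7 + 2 + 12 = 21.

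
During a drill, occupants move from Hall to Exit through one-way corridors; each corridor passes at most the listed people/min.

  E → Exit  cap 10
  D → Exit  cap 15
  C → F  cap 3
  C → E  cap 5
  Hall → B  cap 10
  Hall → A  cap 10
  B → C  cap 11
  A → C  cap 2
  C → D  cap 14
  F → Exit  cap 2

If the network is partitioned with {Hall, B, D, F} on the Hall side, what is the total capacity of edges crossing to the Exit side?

38

Edges leaving {Hall, B, D, F}: Hall→A (10), B→C (11), D→Exit (15), F→Exit (2).
Cut capacity = 10 + 11 + 15 + 2 = 38.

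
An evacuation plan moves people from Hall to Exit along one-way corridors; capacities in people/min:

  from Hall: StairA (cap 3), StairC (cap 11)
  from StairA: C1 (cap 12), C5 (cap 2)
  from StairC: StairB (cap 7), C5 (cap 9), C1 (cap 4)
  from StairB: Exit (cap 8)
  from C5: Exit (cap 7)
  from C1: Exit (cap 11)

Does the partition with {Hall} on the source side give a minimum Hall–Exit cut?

Given cut capacity: 3 + 11 = 14.
Augment Hall→StairA→C5→Exit: bottleneck 2, flow now 2.
Augment Hall→StairA→C1→Exit: bottleneck 1, flow now 3.
Augment Hall→StairC→StairB→Exit: bottleneck 7, flow now 10.
Augment Hall→StairC→C5→Exit: bottleneck 4, flow now 14.
No augmenting path remains; maximum flow = 14.
Cut capacity 14 equals the max flow, so it is a minimum cut.

Yes — it is a minimum cut (capacity 14).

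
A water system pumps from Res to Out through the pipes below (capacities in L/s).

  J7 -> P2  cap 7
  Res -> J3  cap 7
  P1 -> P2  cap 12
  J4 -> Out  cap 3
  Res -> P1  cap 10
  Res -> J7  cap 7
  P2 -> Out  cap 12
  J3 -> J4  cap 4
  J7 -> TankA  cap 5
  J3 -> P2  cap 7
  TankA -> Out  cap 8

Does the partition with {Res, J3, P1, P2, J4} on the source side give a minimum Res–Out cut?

Given cut capacity: 7 + 12 + 3 = 22.
Augment Res→J3→P2→Out: bottleneck 7, flow now 7.
Augment Res→P1→P2→Out: bottleneck 5, flow now 12.
Augment Res→J7→TankA→Out: bottleneck 5, flow now 17.
Augment Res→P1→P2→J3→J4→Out: bottleneck 3, flow now 20. (uses reverse residual edge)
No augmenting path remains; maximum flow = 20.
In the residual graph, reachable from Res: {Res, J3, P1, J7, P2, J4}.
Min-cut edges: J7→TankA (5), P2→Out (12), J4→Out (3); capacity 5 + 12 + 3 = 20.
Cut capacity 22 exceeds the max flow 20, so it is not minimum.

No — its capacity is 22, but the minimum cut has capacity 20.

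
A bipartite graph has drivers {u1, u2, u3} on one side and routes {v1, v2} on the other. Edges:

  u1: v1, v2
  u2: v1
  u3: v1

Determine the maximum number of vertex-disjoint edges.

Unit-capacity flow: source→left, listed edges, right→sink; max matching = max flow.
Augmenting path u1→v1 (+1); matched 1.
Augmenting path u2→v1→u1→v2 (+1); matched 2.
No augmenting path remains; maximum matching = 2.
König certificate: {u1, v1} is a vertex cover of size 2 (every listed pair touches it), so no matching can be larger.

2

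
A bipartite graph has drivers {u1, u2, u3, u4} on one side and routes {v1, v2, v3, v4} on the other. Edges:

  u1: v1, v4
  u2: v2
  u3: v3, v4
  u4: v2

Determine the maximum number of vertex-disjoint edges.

3

Unit-capacity flow: source→left, listed edges, right→sink; max matching = max flow.
Augmenting path u1→v1 (+1); matched 1.
Augmenting path u2→v2 (+1); matched 2.
Augmenting path u3→v3 (+1); matched 3.
No augmenting path remains; maximum matching = 3.
König certificate: {u1, u3, v2} is a vertex cover of size 3 (every listed pair touches it), so no matching can be larger.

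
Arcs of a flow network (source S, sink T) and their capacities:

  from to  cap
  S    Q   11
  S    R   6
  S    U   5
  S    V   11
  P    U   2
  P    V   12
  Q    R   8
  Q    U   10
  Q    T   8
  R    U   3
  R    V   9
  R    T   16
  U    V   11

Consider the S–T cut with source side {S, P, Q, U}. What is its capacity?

56

Edges leaving {S, P, Q, U}: S→R (6), S→V (11), P→V (12), Q→R (8), Q→T (8), U→V (11).
Cut capacity = 6 + 11 + 12 + 8 + 8 + 11 = 56.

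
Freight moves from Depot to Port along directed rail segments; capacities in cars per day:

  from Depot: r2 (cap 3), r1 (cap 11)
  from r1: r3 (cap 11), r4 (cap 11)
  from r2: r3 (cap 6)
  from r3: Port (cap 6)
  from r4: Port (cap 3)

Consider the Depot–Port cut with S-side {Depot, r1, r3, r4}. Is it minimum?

No — its capacity is 12, but the minimum cut has capacity 9.

Given cut capacity: 3 + 6 + 3 = 12.
Augment Depot→r1→r3→Port: bottleneck 6, flow now 6.
Augment Depot→r1→r4→Port: bottleneck 3, flow now 9.
No augmenting path remains; maximum flow = 9.
In the residual graph, reachable from Depot: {Depot, r1, r2, r3, r4}.
Min-cut edges: r3→Port (6), r4→Port (3); capacity 6 + 3 = 9.
Cut capacity 12 exceeds the max flow 9, so it is not minimum.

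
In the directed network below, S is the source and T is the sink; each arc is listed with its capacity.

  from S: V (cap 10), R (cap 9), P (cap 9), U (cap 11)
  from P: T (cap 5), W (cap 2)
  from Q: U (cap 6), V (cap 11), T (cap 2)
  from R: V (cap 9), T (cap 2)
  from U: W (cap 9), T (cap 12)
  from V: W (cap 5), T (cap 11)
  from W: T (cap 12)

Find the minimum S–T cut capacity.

36

Augment S→P→T: bottleneck 5, flow now 5.
Augment S→R→T: bottleneck 2, flow now 7.
Augment S→U→T: bottleneck 11, flow now 18.
Augment S→V→T: bottleneck 10, flow now 28.
Augment S→P→W→T: bottleneck 2, flow now 30.
Augment S→R→V→T: bottleneck 1, flow now 31.
Augment S→R→V→W→T: bottleneck 5, flow now 36.
No augmenting path remains; maximum flow = 36.
By max-flow min-cut, the minimum cut capacity equals the max flow.
In the residual graph, reachable from S: {S, P, R, V}.
Min-cut edges: S→U (11), P→W (2), P→T (5), R→T (2), V→W (5), V→T (11); capacity 11 + 2 + 5 + 2 + 5 + 11 = 36.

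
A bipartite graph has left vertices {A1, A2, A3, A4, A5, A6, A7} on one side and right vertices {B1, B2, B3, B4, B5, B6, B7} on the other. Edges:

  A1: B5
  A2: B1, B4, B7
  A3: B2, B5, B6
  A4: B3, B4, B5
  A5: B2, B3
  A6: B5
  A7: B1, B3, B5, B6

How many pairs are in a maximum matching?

6

Unit-capacity flow: source→left, listed edges, right→sink; max matching = max flow.
Augmenting path A1→B5 (+1); matched 1.
Augmenting path A2→B1 (+1); matched 2.
Augmenting path A3→B2 (+1); matched 3.
Augmenting path A4→B3 (+1); matched 4.
Augmenting path A7→B6 (+1); matched 5.
Augmenting path A5→B3→A4→B4 (+1); matched 6.
No augmenting path remains; maximum matching = 6.
König certificate: {A2, A3, A4, A5, A7, B5} is a vertex cover of size 6 (every listed pair touches it), so no matching can be larger.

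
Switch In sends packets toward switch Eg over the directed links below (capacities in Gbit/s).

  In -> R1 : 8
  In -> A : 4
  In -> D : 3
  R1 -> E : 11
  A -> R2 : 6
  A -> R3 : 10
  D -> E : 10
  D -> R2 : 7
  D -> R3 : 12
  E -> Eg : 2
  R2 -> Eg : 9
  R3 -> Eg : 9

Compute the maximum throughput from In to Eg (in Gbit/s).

Augment In→R1→E→Eg: bottleneck 2, flow now 2.
Augment In→A→R2→Eg: bottleneck 4, flow now 6.
Augment In→D→R2→Eg: bottleneck 3, flow now 9.
No augmenting path remains; maximum flow = 9.
In the residual graph, reachable from In: {In, R1, E}.
Min-cut edges: In→A (4), In→D (3), E→Eg (2); capacity 4 + 3 + 2 = 9.
This cut is saturated, so no flow can exceed 9.

9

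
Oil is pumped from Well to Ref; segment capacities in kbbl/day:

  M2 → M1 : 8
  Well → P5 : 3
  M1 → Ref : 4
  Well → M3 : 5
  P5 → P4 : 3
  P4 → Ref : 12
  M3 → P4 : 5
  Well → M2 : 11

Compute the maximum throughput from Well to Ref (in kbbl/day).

12

Augment Well→P5→P4→Ref: bottleneck 3, flow now 3.
Augment Well→M2→M1→Ref: bottleneck 4, flow now 7.
Augment Well→M3→P4→Ref: bottleneck 5, flow now 12.
No augmenting path remains; maximum flow = 12.
In the residual graph, reachable from Well: {Well, M2, M1}.
Min-cut edges: Well→P5 (3), Well→M3 (5), M1→Ref (4); capacity 3 + 5 + 4 = 12.
This cut is saturated, so no flow can exceed 12.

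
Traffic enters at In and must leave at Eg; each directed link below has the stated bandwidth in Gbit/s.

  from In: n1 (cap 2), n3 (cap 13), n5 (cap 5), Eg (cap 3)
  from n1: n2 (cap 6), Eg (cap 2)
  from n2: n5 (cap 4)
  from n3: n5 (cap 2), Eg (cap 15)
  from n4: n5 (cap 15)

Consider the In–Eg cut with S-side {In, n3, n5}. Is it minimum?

Given cut capacity: 2 + 3 + 15 = 20.
Augment In→Eg: bottleneck 3, flow now 3.
Augment In→n1→Eg: bottleneck 2, flow now 5.
Augment In→n3→Eg: bottleneck 13, flow now 18.
No augmenting path remains; maximum flow = 18.
In the residual graph, reachable from In: {In, n5}.
Min-cut edges: In→n1 (2), In→n3 (13), In→Eg (3); capacity 2 + 13 + 3 = 18.
Cut capacity 20 exceeds the max flow 18, so it is not minimum.

No — its capacity is 20, but the minimum cut has capacity 18.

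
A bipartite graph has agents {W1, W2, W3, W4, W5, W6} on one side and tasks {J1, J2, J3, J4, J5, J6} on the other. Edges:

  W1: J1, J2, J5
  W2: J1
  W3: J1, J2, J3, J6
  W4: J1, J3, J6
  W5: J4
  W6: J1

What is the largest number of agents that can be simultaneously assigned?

5

Unit-capacity flow: source→left, listed edges, right→sink; max matching = max flow.
Augmenting path W1→J1 (+1); matched 1.
Augmenting path W3→J2 (+1); matched 2.
Augmenting path W4→J3 (+1); matched 3.
Augmenting path W5→J4 (+1); matched 4.
Augmenting path W2→J1→W1→J5 (+1); matched 5.
No augmenting path remains; maximum matching = 5.
König certificate: {W1, W3, W4, W5, J1} is a vertex cover of size 5 (every listed pair touches it), so no matching can be larger.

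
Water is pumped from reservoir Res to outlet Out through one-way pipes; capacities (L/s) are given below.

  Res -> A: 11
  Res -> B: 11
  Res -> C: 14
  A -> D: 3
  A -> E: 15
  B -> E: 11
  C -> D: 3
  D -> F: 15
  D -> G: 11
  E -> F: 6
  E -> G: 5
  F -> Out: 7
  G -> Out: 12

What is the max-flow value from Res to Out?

17

Augment Res→A→D→F→Out: bottleneck 3, flow now 3.
Augment Res→A→E→F→Out: bottleneck 4, flow now 7.
Augment Res→A→E→G→Out: bottleneck 4, flow now 11.
Augment Res→B→E→G→Out: bottleneck 1, flow now 12.
Augment Res→C→D→G→Out: bottleneck 3, flow now 15.
Augment Res→B→E→F→D→G→Out: bottleneck 2, flow now 17. (uses reverse residual edge)
No augmenting path remains; maximum flow = 17.
In the residual graph, reachable from Res: {Res, A, B, C, E}.
Min-cut edges: A→D (3), C→D (3), E→F (6), E→G (5); capacity 3 + 3 + 6 + 5 = 17.
This cut is saturated, so no flow can exceed 17.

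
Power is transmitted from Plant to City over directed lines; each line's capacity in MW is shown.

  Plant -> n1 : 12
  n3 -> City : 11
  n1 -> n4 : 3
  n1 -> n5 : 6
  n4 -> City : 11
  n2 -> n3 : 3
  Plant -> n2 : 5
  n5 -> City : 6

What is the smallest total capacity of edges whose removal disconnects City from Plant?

Augment Plant→n1→n4→City: bottleneck 3, flow now 3.
Augment Plant→n1→n5→City: bottleneck 6, flow now 9.
Augment Plant→n2→n3→City: bottleneck 3, flow now 12.
No augmenting path remains; maximum flow = 12.
By max-flow min-cut, the minimum cut capacity equals the max flow.
In the residual graph, reachable from Plant: {Plant, n1, n2}.
Min-cut edges: n1→n4 (3), n1→n5 (6), n2→n3 (3); capacity 3 + 6 + 3 = 12.

12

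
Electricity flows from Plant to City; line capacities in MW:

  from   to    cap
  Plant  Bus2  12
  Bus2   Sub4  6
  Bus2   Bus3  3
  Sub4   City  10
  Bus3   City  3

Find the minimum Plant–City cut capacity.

9

Augment Plant→Bus2→Sub4→City: bottleneck 6, flow now 6.
Augment Plant→Bus2→Bus3→City: bottleneck 3, flow now 9.
No augmenting path remains; maximum flow = 9.
By max-flow min-cut, the minimum cut capacity equals the max flow.
In the residual graph, reachable from Plant: {Plant, Bus2}.
Min-cut edges: Bus2→Sub4 (6), Bus2→Bus3 (3); capacity 6 + 3 = 9.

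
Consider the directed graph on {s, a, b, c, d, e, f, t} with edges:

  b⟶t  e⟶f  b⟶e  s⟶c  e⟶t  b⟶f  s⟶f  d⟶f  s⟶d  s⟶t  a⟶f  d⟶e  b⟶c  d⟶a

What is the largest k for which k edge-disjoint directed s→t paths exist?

Assign every edge capacity 1; by Menger, the answer equals the max flow.
Path s→t (+1); total 1.
Path s→d→e→t (+1); total 2.
No residual s→t path; max flow = 2.
Certifying cut of size 2: {s→d, s→t}.

2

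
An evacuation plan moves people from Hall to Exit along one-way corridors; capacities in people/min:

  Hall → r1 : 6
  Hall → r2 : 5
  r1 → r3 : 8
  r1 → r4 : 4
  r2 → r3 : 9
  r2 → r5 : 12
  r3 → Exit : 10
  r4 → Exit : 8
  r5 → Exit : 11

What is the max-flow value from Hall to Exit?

Augment Hall→r1→r3→Exit: bottleneck 6, flow now 6.
Augment Hall→r2→r3→Exit: bottleneck 4, flow now 10.
Augment Hall→r2→r5→Exit: bottleneck 1, flow now 11.
No augmenting path remains; maximum flow = 11.
In the residual graph, reachable from Hall: {Hall}.
Min-cut edges: Hall→r1 (6), Hall→r2 (5); capacity 6 + 5 = 11.
This cut is saturated, so no flow can exceed 11.

11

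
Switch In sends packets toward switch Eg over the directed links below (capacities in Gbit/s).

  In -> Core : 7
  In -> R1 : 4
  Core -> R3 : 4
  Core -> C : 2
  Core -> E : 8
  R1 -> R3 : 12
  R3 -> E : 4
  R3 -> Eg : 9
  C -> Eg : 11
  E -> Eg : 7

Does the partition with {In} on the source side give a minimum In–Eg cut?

Given cut capacity: 7 + 4 = 11.
Augment In→Core→R3→Eg: bottleneck 4, flow now 4.
Augment In→Core→C→Eg: bottleneck 2, flow now 6.
Augment In→Core→E→Eg: bottleneck 1, flow now 7.
Augment In→R1→R3→Eg: bottleneck 4, flow now 11.
No augmenting path remains; maximum flow = 11.
Cut capacity 11 equals the max flow, so it is a minimum cut.

Yes — it is a minimum cut (capacity 11).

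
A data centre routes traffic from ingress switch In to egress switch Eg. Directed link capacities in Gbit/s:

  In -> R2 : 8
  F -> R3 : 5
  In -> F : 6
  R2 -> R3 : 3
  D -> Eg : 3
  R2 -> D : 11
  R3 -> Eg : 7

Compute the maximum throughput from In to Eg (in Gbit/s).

10

Augment In→R2→R3→Eg: bottleneck 3, flow now 3.
Augment In→R2→D→Eg: bottleneck 3, flow now 6.
Augment In→F→R3→Eg: bottleneck 4, flow now 10.
No augmenting path remains; maximum flow = 10.
In the residual graph, reachable from In: {In, R2, F, R3, D}.
Min-cut edges: R3→Eg (7), D→Eg (3); capacity 7 + 3 = 10.
This cut is saturated, so no flow can exceed 10.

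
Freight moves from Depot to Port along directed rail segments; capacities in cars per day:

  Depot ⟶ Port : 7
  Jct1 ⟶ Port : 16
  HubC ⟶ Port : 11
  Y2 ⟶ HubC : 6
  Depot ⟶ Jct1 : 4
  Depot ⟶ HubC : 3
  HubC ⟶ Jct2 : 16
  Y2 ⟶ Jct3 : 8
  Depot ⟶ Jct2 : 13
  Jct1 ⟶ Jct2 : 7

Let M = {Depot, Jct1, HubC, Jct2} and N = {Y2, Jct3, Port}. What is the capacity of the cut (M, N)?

Edges leaving {Depot, Jct1, HubC, Jct2}: Depot→Port (7), Jct1→Port (16), HubC→Port (11).
Cut capacity = 7 + 16 + 11 = 34.

34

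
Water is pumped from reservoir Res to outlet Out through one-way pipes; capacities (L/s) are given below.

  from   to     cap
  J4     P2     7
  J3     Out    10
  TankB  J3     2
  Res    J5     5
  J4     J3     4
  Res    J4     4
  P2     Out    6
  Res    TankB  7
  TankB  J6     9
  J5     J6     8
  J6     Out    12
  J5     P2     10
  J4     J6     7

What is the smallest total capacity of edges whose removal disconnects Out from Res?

Augment Res→TankB→J3→Out: bottleneck 2, flow now 2.
Augment Res→TankB→J6→Out: bottleneck 5, flow now 7.
Augment Res→J4→J3→Out: bottleneck 4, flow now 11.
Augment Res→J5→J6→Out: bottleneck 5, flow now 16.
No augmenting path remains; maximum flow = 16.
By max-flow min-cut, the minimum cut capacity equals the max flow.
In the residual graph, reachable from Res: {Res}.
Min-cut edges: Res→TankB (7), Res→J4 (4), Res→J5 (5); capacity 7 + 4 + 5 = 16.

16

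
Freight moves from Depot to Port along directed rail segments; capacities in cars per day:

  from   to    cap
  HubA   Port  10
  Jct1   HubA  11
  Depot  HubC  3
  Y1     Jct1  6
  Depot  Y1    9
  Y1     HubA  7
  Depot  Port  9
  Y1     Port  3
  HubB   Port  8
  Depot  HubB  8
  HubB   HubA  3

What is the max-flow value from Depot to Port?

26

Augment Depot→Port: bottleneck 9, flow now 9.
Augment Depot→HubB→Port: bottleneck 8, flow now 17.
Augment Depot→Y1→Port: bottleneck 3, flow now 20.
Augment Depot→Y1→HubA→Port: bottleneck 6, flow now 26.
No augmenting path remains; maximum flow = 26.
In the residual graph, reachable from Depot: {Depot, HubC}.
Min-cut edges: Depot→HubB (8), Depot→Y1 (9), Depot→Port (9); capacity 8 + 9 + 9 = 26.
This cut is saturated, so no flow can exceed 26.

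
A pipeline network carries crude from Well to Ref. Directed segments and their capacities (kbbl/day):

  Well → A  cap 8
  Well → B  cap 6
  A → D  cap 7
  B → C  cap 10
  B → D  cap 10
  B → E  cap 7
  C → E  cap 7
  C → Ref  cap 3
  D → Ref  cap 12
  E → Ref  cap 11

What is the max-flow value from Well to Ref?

13

Augment Well→A→D→Ref: bottleneck 7, flow now 7.
Augment Well→B→C→Ref: bottleneck 3, flow now 10.
Augment Well→B→D→Ref: bottleneck 3, flow now 13.
No augmenting path remains; maximum flow = 13.
In the residual graph, reachable from Well: {Well, A}.
Min-cut edges: Well→B (6), A→D (7); capacity 6 + 7 = 13.
This cut is saturated, so no flow can exceed 13.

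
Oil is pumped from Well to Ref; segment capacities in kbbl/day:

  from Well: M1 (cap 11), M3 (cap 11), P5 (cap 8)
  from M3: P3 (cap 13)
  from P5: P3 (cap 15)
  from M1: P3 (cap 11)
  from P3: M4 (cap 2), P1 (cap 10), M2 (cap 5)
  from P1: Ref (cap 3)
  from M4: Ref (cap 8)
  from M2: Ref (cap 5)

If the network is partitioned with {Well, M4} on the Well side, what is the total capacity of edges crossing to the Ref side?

Edges leaving {Well, M4}: Well→M3 (11), Well→P5 (8), Well→M1 (11), M4→Ref (8).
Cut capacity = 11 + 8 + 11 + 8 = 38.

38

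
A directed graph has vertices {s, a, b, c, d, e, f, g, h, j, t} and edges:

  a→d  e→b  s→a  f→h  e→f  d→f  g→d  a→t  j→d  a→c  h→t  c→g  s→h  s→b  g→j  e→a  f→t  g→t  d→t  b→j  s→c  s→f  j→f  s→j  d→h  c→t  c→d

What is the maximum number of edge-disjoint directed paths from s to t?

5

Assign every edge capacity 1; by Menger, the answer equals the max flow.
Path s→a→t (+1); total 1.
Path s→c→t (+1); total 2.
Path s→f→t (+1); total 3.
Path s→h→t (+1); total 4.
Path s→j→d→t (+1); total 5.
No residual s→t path; max flow = 5.
Certifying cut of size 5: {f→t, h→t, j→d, s→a, s→c}.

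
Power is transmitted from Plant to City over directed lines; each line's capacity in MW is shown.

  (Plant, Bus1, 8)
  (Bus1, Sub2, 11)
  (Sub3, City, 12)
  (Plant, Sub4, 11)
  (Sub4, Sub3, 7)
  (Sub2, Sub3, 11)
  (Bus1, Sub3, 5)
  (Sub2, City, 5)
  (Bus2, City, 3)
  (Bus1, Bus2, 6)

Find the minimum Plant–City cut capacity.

15

Augment Plant→Bus1→Bus2→City: bottleneck 3, flow now 3.
Augment Plant→Bus1→Sub3→City: bottleneck 5, flow now 8.
Augment Plant→Sub4→Sub3→City: bottleneck 7, flow now 15.
No augmenting path remains; maximum flow = 15.
By max-flow min-cut, the minimum cut capacity equals the max flow.
In the residual graph, reachable from Plant: {Plant, Sub4}.
Min-cut edges: Plant→Bus1 (8), Sub4→Sub3 (7); capacity 8 + 7 = 15.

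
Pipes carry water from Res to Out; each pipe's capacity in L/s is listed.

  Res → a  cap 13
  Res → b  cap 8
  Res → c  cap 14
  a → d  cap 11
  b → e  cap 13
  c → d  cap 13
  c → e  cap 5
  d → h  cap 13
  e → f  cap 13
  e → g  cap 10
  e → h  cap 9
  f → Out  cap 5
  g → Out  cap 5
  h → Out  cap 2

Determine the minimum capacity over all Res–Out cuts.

12

Augment Res→a→d→h→Out: bottleneck 2, flow now 2.
Augment Res→b→e→f→Out: bottleneck 5, flow now 7.
Augment Res→b→e→g→Out: bottleneck 3, flow now 10.
Augment Res→c→e→g→Out: bottleneck 2, flow now 12.
No augmenting path remains; maximum flow = 12.
By max-flow min-cut, the minimum cut capacity equals the max flow.
In the residual graph, reachable from Res: {Res, a, b, c, d, e, f, g, h}.
Min-cut edges: f→Out (5), g→Out (5), h→Out (2); capacity 5 + 5 + 2 = 12.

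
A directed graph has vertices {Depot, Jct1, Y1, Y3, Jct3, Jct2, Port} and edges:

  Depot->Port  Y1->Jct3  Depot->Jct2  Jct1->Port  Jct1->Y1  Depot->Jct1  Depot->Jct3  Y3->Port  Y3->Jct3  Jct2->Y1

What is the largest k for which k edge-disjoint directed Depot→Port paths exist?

Assign every edge capacity 1; by Menger, the answer equals the max flow.
Path Depot→Port (+1); total 1.
Path Depot→Jct1→Port (+1); total 2.
No residual Depot→Port path; max flow = 2.
Certifying cut of size 2: {Depot→Jct1, Depot→Port}.

2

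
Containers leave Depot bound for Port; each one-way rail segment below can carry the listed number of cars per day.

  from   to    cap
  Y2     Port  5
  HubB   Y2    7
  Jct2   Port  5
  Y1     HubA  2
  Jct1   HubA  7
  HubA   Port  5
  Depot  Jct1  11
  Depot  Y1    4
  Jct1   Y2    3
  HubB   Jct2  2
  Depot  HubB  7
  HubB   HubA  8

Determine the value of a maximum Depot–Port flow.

Augment Depot→HubB→Y2→Port: bottleneck 5, flow now 5.
Augment Depot→HubB→Jct2→Port: bottleneck 2, flow now 7.
Augment Depot→Jct1→HubA→Port: bottleneck 5, flow now 12.
No augmenting path remains; maximum flow = 12.
In the residual graph, reachable from Depot: {Depot, HubB, Jct1, Y1, Y2, HubA}.
Min-cut edges: HubB→Jct2 (2), Y2→Port (5), HubA→Port (5); capacity 2 + 5 + 5 = 12.
This cut is saturated, so no flow can exceed 12.

12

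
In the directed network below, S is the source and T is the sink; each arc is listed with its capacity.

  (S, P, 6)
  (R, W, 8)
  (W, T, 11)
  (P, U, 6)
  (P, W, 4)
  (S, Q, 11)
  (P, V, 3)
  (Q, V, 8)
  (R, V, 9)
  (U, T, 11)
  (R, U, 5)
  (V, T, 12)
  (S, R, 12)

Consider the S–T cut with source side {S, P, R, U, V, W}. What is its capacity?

45

Edges leaving {S, P, R, U, V, W}: S→Q (11), U→T (11), V→T (12), W→T (11).
Cut capacity = 11 + 11 + 12 + 11 = 45.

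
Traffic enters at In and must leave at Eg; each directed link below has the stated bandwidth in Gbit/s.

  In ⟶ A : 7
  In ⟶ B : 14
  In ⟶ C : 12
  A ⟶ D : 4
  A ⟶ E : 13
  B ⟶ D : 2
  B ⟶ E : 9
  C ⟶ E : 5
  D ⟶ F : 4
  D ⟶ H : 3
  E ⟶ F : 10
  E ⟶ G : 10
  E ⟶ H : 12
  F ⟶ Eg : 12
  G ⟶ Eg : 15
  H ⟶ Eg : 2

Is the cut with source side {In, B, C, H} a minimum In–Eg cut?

No — its capacity is 25, but the minimum cut has capacity 23.

Given cut capacity: 7 + 2 + 9 + 5 + 2 = 25.
Augment In→A→D→F→Eg: bottleneck 4, flow now 4.
Augment In→A→E→F→Eg: bottleneck 3, flow now 7.
Augment In→B→D→H→Eg: bottleneck 2, flow now 9.
Augment In→B→E→F→Eg: bottleneck 5, flow now 14.
Augment In→B→E→G→Eg: bottleneck 4, flow now 18.
Augment In→C→E→G→Eg: bottleneck 5, flow now 23.
No augmenting path remains; maximum flow = 23.
In the residual graph, reachable from In: {In, B, C}.
Min-cut edges: In→A (7), B→D (2), B→E (9), C→E (5); capacity 7 + 2 + 9 + 5 = 23.
Cut capacity 25 exceeds the max flow 23, so it is not minimum.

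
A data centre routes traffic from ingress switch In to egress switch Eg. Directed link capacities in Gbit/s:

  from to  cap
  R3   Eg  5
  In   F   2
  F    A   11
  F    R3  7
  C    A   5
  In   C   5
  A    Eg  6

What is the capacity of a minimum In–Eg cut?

Augment In→F→A→Eg: bottleneck 2, flow now 2.
Augment In→C→A→Eg: bottleneck 4, flow now 6.
Augment In→C→A→F→R3→Eg: bottleneck 1, flow now 7. (uses reverse residual edge)
No augmenting path remains; maximum flow = 7.
By max-flow min-cut, the minimum cut capacity equals the max flow.
In the residual graph, reachable from In: {In}.
Min-cut edges: In→F (2), In→C (5); capacity 2 + 5 = 7.

7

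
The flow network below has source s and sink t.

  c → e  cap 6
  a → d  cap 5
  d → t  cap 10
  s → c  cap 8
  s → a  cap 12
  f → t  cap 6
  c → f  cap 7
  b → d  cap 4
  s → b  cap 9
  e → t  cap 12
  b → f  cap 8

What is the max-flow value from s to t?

21

Augment s→a→d→t: bottleneck 5, flow now 5.
Augment s→b→d→t: bottleneck 4, flow now 9.
Augment s→b→f→t: bottleneck 5, flow now 14.
Augment s→c→e→t: bottleneck 6, flow now 20.
Augment s→c→f→t: bottleneck 1, flow now 21.
No augmenting path remains; maximum flow = 21.
In the residual graph, reachable from s: {s, a, b, c, f}.
Min-cut edges: a→d (5), b→d (4), c→e (6), f→t (6); capacity 5 + 4 + 6 + 6 = 21.
This cut is saturated, so no flow can exceed 21.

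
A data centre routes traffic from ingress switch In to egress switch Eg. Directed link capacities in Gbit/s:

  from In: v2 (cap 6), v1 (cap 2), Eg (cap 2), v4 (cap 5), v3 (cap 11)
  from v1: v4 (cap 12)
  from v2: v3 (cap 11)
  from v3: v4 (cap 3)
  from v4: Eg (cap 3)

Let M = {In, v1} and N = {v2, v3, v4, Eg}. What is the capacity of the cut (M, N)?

36

Edges leaving {In, v1}: In→v2 (6), In→v3 (11), In→v4 (5), In→Eg (2), v1→v4 (12).
Cut capacity = 6 + 11 + 5 + 2 + 12 = 36.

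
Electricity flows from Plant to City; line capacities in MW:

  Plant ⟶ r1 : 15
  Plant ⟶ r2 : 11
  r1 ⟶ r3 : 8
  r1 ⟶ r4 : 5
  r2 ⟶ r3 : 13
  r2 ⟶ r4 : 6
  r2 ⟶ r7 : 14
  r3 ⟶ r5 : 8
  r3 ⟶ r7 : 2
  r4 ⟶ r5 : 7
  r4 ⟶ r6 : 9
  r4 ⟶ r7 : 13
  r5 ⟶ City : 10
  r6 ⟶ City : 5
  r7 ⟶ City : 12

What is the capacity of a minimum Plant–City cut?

24

Augment Plant→r2→r7→City: bottleneck 11, flow now 11.
Augment Plant→r1→r3→r5→City: bottleneck 8, flow now 19.
Augment Plant→r1→r4→r5→City: bottleneck 2, flow now 21.
Augment Plant→r1→r4→r6→City: bottleneck 3, flow now 24.
No augmenting path remains; maximum flow = 24.
By max-flow min-cut, the minimum cut capacity equals the max flow.
In the residual graph, reachable from Plant: {Plant, r1}.
Min-cut edges: Plant→r2 (11), r1→r3 (8), r1→r4 (5); capacity 11 + 8 + 5 = 24.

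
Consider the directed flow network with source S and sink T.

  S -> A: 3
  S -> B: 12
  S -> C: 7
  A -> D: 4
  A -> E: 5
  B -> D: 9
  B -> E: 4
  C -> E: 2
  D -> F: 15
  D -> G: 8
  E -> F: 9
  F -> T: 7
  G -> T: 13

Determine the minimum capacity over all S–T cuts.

Augment S→A→D→F→T: bottleneck 3, flow now 3.
Augment S→B→D→F→T: bottleneck 4, flow now 7.
Augment S→B→D→G→T: bottleneck 5, flow now 12.
Augment S→B→E→F→D→G→T: bottleneck 3, flow now 15. (uses reverse residual edge)
No augmenting path remains; maximum flow = 15.
By max-flow min-cut, the minimum cut capacity equals the max flow.
In the residual graph, reachable from S: {S, A, B, C, D, E, F}.
Min-cut edges: D→G (8), F→T (7); capacity 8 + 7 = 15.

15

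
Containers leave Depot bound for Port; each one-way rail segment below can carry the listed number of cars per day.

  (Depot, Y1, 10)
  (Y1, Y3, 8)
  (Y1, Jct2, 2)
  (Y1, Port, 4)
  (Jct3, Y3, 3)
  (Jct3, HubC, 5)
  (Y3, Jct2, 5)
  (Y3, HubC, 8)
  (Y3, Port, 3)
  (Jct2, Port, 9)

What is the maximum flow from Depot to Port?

10

Augment Depot→Y1→Port: bottleneck 4, flow now 4.
Augment Depot→Y1→Y3→Port: bottleneck 3, flow now 7.
Augment Depot→Y1→Jct2→Port: bottleneck 2, flow now 9.
Augment Depot→Y1→Y3→Jct2→Port: bottleneck 1, flow now 10.
No augmenting path remains; maximum flow = 10.
In the residual graph, reachable from Depot: {Depot}.
Min-cut edges: Depot→Y1 (10); capacity 10 = 10.
This cut is saturated, so no flow can exceed 10.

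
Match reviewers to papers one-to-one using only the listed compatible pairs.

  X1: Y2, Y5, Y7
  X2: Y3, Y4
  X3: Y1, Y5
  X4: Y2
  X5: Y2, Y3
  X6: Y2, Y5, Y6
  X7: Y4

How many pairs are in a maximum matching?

6

Unit-capacity flow: source→left, listed edges, right→sink; max matching = max flow.
Augmenting path X1→Y2 (+1); matched 1.
Augmenting path X2→Y3 (+1); matched 2.
Augmenting path X3→Y1 (+1); matched 3.
Augmenting path X6→Y5 (+1); matched 4.
Augmenting path X7→Y4 (+1); matched 5.
Augmenting path X4→Y2→X1→Y7 (+1); matched 6.
No augmenting path remains; maximum matching = 6.
König certificate: {X1, X3, X6, Y2, Y3, Y4} is a vertex cover of size 6 (every listed pair touches it), so no matching can be larger.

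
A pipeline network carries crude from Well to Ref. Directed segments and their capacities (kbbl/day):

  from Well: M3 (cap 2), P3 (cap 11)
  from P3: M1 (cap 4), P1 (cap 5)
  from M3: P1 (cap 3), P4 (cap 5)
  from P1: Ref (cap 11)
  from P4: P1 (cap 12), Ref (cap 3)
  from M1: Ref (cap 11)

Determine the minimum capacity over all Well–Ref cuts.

Augment Well→P3→P1→Ref: bottleneck 5, flow now 5.
Augment Well→P3→M1→Ref: bottleneck 4, flow now 9.
Augment Well→M3→P1→Ref: bottleneck 2, flow now 11.
No augmenting path remains; maximum flow = 11.
By max-flow min-cut, the minimum cut capacity equals the max flow.
In the residual graph, reachable from Well: {Well, P3}.
Min-cut edges: Well→M3 (2), P3→P1 (5), P3→M1 (4); capacity 2 + 5 + 4 = 11.

11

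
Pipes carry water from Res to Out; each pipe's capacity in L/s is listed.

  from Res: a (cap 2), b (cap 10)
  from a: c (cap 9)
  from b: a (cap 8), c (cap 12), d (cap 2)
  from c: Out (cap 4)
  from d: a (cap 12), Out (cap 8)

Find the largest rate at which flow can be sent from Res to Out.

6

Augment Res→a→c→Out: bottleneck 2, flow now 2.
Augment Res→b→c→Out: bottleneck 2, flow now 4.
Augment Res→b→d→Out: bottleneck 2, flow now 6.
No augmenting path remains; maximum flow = 6.
In the residual graph, reachable from Res: {Res, a, b, c}.
Min-cut edges: b→d (2), c→Out (4); capacity 2 + 4 = 6.
This cut is saturated, so no flow can exceed 6.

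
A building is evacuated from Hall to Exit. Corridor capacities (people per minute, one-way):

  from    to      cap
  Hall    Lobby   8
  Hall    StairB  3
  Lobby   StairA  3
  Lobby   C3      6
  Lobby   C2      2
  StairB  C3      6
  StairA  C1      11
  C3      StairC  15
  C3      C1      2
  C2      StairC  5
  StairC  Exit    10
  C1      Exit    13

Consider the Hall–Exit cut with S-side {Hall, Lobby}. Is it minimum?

Given cut capacity: 3 + 3 + 6 + 2 = 14.
Augment Hall→Lobby→StairA→C1→Exit: bottleneck 3, flow now 3.
Augment Hall→Lobby→C3→StairC→Exit: bottleneck 5, flow now 8.
Augment Hall→StairB→C3→StairC→Exit: bottleneck 3, flow now 11.
No augmenting path remains; maximum flow = 11.
In the residual graph, reachable from Hall: {Hall}.
Min-cut edges: Hall→Lobby (8), Hall→StairB (3); capacity 8 + 3 = 11.
Cut capacity 14 exceeds the max flow 11, so it is not minimum.

No — its capacity is 14, but the minimum cut has capacity 11.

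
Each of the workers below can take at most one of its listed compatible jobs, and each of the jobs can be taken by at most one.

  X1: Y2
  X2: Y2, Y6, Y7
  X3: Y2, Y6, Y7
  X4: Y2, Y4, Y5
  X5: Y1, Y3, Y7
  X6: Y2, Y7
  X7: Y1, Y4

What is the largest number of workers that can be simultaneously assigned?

Unit-capacity flow: source→left, listed edges, right→sink; max matching = max flow.
Augmenting path X1→Y2 (+1); matched 1.
Augmenting path X2→Y6 (+1); matched 2.
Augmenting path X3→Y7 (+1); matched 3.
Augmenting path X4→Y4 (+1); matched 4.
Augmenting path X5→Y1 (+1); matched 5.
Augmenting path X7→Y1→X5→Y3 (+1); matched 6.
No augmenting path remains; maximum matching = 6.
König certificate: {X4, X5, X7, Y2, Y6, Y7} is a vertex cover of size 6 (every listed pair touches it), so no matching can be larger.

6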